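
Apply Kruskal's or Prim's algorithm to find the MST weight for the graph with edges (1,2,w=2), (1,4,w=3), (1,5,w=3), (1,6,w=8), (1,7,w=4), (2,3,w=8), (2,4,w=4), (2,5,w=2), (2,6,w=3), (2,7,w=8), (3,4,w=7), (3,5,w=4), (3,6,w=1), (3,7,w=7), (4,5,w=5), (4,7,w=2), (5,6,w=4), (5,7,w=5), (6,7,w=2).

Apply Kruskal's algorithm (sort edges by weight, add if no cycle):

Sorted edges by weight:
  (3,6) w=1
  (1,2) w=2
  (2,5) w=2
  (4,7) w=2
  (6,7) w=2
  (1,4) w=3
  (1,5) w=3
  (2,6) w=3
  (1,7) w=4
  (2,4) w=4
  (3,5) w=4
  (5,6) w=4
  (4,5) w=5
  (5,7) w=5
  (3,4) w=7
  (3,7) w=7
  (1,6) w=8
  (2,7) w=8
  (2,3) w=8

Add edge (3,6) w=1 -- no cycle. Running total: 1
Add edge (1,2) w=2 -- no cycle. Running total: 3
Add edge (2,5) w=2 -- no cycle. Running total: 5
Add edge (4,7) w=2 -- no cycle. Running total: 7
Add edge (6,7) w=2 -- no cycle. Running total: 9
Add edge (1,4) w=3 -- no cycle. Running total: 12

MST edges: (3,6,w=1), (1,2,w=2), (2,5,w=2), (4,7,w=2), (6,7,w=2), (1,4,w=3)
Total MST weight: 1 + 2 + 2 + 2 + 2 + 3 = 12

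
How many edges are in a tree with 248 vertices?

A tree on n vertices always has exactly n - 1 edges.
For n = 248: edges = 248 - 1 = 247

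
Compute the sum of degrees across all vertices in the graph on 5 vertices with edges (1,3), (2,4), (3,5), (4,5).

Step 1: Count edges incident to each vertex:
  deg(1) = 1 (neighbors: 3)
  deg(2) = 1 (neighbors: 4)
  deg(3) = 2 (neighbors: 1, 5)
  deg(4) = 2 (neighbors: 2, 5)
  deg(5) = 2 (neighbors: 3, 4)

Step 2: Sum all degrees:
  1 + 1 + 2 + 2 + 2 = 8

Verification: sum of degrees = 2 * |E| = 2 * 4 = 8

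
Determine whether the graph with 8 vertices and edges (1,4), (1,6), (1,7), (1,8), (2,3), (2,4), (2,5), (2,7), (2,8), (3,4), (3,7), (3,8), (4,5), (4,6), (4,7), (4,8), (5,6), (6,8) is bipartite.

Step 1: Attempt 2-coloring using BFS:
  Start at vertex 1, assign color 0
  Color vertex 4 with color 1 (neighbor of 1)
  Color vertex 6 with color 1 (neighbor of 1)
  Color vertex 7 with color 1 (neighbor of 1)
  Color vertex 8 with color 1 (neighbor of 1)
  Color vertex 2 with color 0 (neighbor of 4)
  Color vertex 3 with color 0 (neighbor of 4)
  Color vertex 5 with color 0 (neighbor of 4)

Step 2: Conflict found! Vertices 4 and 6 are adjacent but have the same color.
This means the graph contains an odd cycle.

The graph is NOT bipartite.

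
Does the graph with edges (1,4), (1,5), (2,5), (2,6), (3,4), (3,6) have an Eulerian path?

Step 1: Find the degree of each vertex:
  deg(1) = 2
  deg(2) = 2
  deg(3) = 2
  deg(4) = 2
  deg(5) = 2
  deg(6) = 2

Step 2: Count vertices with odd degree:
  All vertices have even degree (0 odd-degree vertices)

Step 3: Apply Euler's theorem:
  - Eulerian circuit exists iff graph is connected and all vertices have even degree
  - Eulerian path exists iff graph is connected and has 0 or 2 odd-degree vertices

Graph is connected with 0 odd-degree vertices.
Both Eulerian circuit and Eulerian path exist.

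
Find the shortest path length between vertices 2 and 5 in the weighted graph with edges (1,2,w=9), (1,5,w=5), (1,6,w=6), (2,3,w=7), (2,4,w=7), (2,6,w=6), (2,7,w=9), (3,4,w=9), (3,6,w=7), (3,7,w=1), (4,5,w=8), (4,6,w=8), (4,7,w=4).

Step 1: Build adjacency list with weights:
  1: 2(w=9), 5(w=5), 6(w=6)
  2: 1(w=9), 3(w=7), 4(w=7), 6(w=6), 7(w=9)
  3: 2(w=7), 4(w=9), 6(w=7), 7(w=1)
  4: 2(w=7), 3(w=9), 5(w=8), 6(w=8), 7(w=4)
  5: 1(w=5), 4(w=8)
  6: 1(w=6), 2(w=6), 3(w=7), 4(w=8)
  7: 2(w=9), 3(w=1), 4(w=4)

Step 2: Apply Dijkstra's algorithm from vertex 2:
  Visit vertex 2 (distance=0)
    Update dist[1] = 9
    Update dist[3] = 7
    Update dist[4] = 7
    Update dist[6] = 6
    Update dist[7] = 9
  Visit vertex 6 (distance=6)
  Visit vertex 3 (distance=7)
    Update dist[7] = 8
  Visit vertex 4 (distance=7)
    Update dist[5] = 15
  Visit vertex 7 (distance=8)
  Visit vertex 1 (distance=9)
    Update dist[5] = 14
  Visit vertex 5 (distance=14)

Step 3: Shortest path: 2 -> 1 -> 5
Total weight: 9 + 5 = 14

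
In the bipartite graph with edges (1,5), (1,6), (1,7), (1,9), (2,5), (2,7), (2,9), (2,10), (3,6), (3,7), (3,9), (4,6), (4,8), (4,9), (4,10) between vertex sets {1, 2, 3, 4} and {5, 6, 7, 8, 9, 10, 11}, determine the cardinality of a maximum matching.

Step 1: List the neighbors of each left vertex:
  1: 5, 6, 7, 9
  2: 5, 7, 9, 10
  3: 6, 7, 9
  4: 6, 8, 9, 10

Step 2: Greedily match left vertices, then look for augmenting paths:
  Match 1 -- 5
  Match 2 -- 7
  Match 3 -- 6
  Match 4 -- 8
  No augmenting path remains.

Step 3: Verify this is maximum:
  Matching size 4 = min(|L|, |R|) = min(4, 7), which is an upper bound, so this matching is maximum.

Maximum matching: {(1,5), (2,7), (3,6), (4,8)}
Size: 4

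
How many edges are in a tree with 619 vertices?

A tree on n vertices always has exactly n - 1 edges.
For n = 619: edges = 619 - 1 = 618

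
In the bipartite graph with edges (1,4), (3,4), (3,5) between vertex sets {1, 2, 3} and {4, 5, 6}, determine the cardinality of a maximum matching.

Step 1: List the neighbors of each left vertex:
  1: 4
  2: (none)
  3: 4, 5

Step 2: Greedily match left vertices, then look for augmenting paths:
  Match 1 -- 4
  Match 3 -- 5
  No augmenting path remains.

Step 3: Verify this is maximum:
  Matching has size 2. The vertex set {1, 3} covers every edge and has size 2; any matching has at most one edge per cover vertex, so 2 is maximum (König's theorem).

Maximum matching: {(1,4), (3,5)}
Size: 2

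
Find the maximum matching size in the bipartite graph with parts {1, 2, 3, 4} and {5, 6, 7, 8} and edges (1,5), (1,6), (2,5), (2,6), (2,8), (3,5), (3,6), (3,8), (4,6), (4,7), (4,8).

Step 1: List the neighbors of each left vertex:
  1: 5, 6
  2: 5, 6, 8
  3: 5, 6, 8
  4: 6, 7, 8

Step 2: Greedily match left vertices, then look for augmenting paths:
  Match 1 -- 5
  Match 2 -- 6
  Match 3 -- 8
  Match 4 -- 7
  No augmenting path remains.

Step 3: Verify this is maximum:
  Matching size 4 = min(|L|, |R|) = min(4, 4), which is an upper bound, so this matching is maximum.

Maximum matching: {(1,5), (2,6), (3,8), (4,7)}
Size: 4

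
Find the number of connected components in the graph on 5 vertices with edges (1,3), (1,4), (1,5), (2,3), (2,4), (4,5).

Step 1: Build adjacency list from edges:
  1: 3, 4, 5
  2: 3, 4
  3: 1, 2
  4: 1, 2, 5
  5: 1, 4

Step 2: Run BFS/DFS from vertex 1:
  Visited: {1, 3, 4, 5, 2}
  Reached 5 of 5 vertices

Step 3: All 5 vertices reached from vertex 1, so the graph is connected.
Number of connected components: 1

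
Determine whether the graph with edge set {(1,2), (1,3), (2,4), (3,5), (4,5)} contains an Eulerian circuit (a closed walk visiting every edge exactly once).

Step 1: Find the degree of each vertex:
  deg(1) = 2
  deg(2) = 2
  deg(3) = 2
  deg(4) = 2
  deg(5) = 2

Step 2: Count vertices with odd degree:
  All vertices have even degree (0 odd-degree vertices)

Step 3: Apply Euler's theorem:
  - Eulerian circuit exists iff graph is connected and all vertices have even degree
  - Eulerian path exists iff graph is connected and has 0 or 2 odd-degree vertices

Graph is connected with 0 odd-degree vertices.
Both Eulerian circuit and Eulerian path exist.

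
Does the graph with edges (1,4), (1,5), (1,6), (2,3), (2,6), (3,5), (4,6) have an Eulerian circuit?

Step 1: Find the degree of each vertex:
  deg(1) = 3
  deg(2) = 2
  deg(3) = 2
  deg(4) = 2
  deg(5) = 2
  deg(6) = 3

Step 2: Count vertices with odd degree:
  Odd-degree vertices: 1, 6 (2 total)

Step 3: Apply Euler's theorem:
  - Eulerian circuit exists iff graph is connected and all vertices have even degree
  - Eulerian path exists iff graph is connected and has 0 or 2 odd-degree vertices

Graph is connected with exactly 2 odd-degree vertices (1, 6).
Eulerian path exists (starting and ending at the odd-degree vertices), but no Eulerian circuit.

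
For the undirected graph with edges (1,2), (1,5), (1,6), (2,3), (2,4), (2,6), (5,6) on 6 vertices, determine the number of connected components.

Step 1: Build adjacency list from edges:
  1: 2, 5, 6
  2: 1, 3, 4, 6
  3: 2
  4: 2
  5: 1, 6
  6: 1, 2, 5

Step 2: Run BFS/DFS from vertex 1:
  Visited: {1, 2, 5, 6, 3, 4}
  Reached 6 of 6 vertices

Step 3: All 6 vertices reached from vertex 1, so the graph is connected.
Number of connected components: 1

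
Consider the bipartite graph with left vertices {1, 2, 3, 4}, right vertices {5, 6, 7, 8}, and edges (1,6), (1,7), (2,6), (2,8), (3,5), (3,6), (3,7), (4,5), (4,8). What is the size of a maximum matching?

Step 1: List the neighbors of each left vertex:
  1: 6, 7
  2: 6, 8
  3: 5, 6, 7
  4: 5, 8

Step 2: Greedily match left vertices, then look for augmenting paths:
  Match 1 -- 6
  Match 2 -- 8
  Match 3 -- 7
  Match 4 -- 5
  No augmenting path remains.

Step 3: Verify this is maximum:
  Matching size 4 = min(|L|, |R|) = min(4, 4), which is an upper bound, so this matching is maximum.

Maximum matching: {(1,6), (2,8), (3,7), (4,5)}
Size: 4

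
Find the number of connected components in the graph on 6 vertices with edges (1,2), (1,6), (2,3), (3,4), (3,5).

Step 1: Build adjacency list from edges:
  1: 2, 6
  2: 1, 3
  3: 2, 4, 5
  4: 3
  5: 3
  6: 1

Step 2: Run BFS/DFS from vertex 1:
  Visited: {1, 2, 6, 3, 4, 5}
  Reached 6 of 6 vertices

Step 3: All 6 vertices reached from vertex 1, so the graph is connected.
Number of connected components: 1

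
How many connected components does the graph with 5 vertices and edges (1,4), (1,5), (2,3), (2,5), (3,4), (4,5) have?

Step 1: Build adjacency list from edges:
  1: 4, 5
  2: 3, 5
  3: 2, 4
  4: 1, 3, 5
  5: 1, 2, 4

Step 2: Run BFS/DFS from vertex 1:
  Visited: {1, 4, 5, 3, 2}
  Reached 5 of 5 vertices

Step 3: All 5 vertices reached from vertex 1, so the graph is connected.
Number of connected components: 1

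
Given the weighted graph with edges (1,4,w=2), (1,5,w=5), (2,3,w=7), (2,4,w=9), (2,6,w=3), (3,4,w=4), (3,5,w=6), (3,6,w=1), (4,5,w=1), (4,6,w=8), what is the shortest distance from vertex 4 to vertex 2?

Step 1: Build adjacency list with weights:
  1: 4(w=2), 5(w=5)
  2: 3(w=7), 4(w=9), 6(w=3)
  3: 2(w=7), 4(w=4), 5(w=6), 6(w=1)
  4: 1(w=2), 2(w=9), 3(w=4), 5(w=1), 6(w=8)
  5: 1(w=5), 3(w=6), 4(w=1)
  6: 2(w=3), 3(w=1), 4(w=8)

Step 2: Apply Dijkstra's algorithm from vertex 4:
  Visit vertex 4 (distance=0)
    Update dist[1] = 2
    Update dist[2] = 9
    Update dist[3] = 4
    Update dist[5] = 1
    Update dist[6] = 8
  Visit vertex 5 (distance=1)
  Visit vertex 1 (distance=2)
  Visit vertex 3 (distance=4)
    Update dist[6] = 5
  Visit vertex 6 (distance=5)
    Update dist[2] = 8
  Visit vertex 2 (distance=8)

Step 3: Shortest path: 4 -> 3 -> 6 -> 2
Total weight: 4 + 1 + 3 = 8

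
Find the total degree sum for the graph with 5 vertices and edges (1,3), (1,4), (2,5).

Step 1: Count edges incident to each vertex:
  deg(1) = 2 (neighbors: 3, 4)
  deg(2) = 1 (neighbors: 5)
  deg(3) = 1 (neighbors: 1)
  deg(4) = 1 (neighbors: 1)
  deg(5) = 1 (neighbors: 2)

Step 2: Sum all degrees:
  2 + 1 + 1 + 1 + 1 = 6

Verification: sum of degrees = 2 * |E| = 2 * 3 = 6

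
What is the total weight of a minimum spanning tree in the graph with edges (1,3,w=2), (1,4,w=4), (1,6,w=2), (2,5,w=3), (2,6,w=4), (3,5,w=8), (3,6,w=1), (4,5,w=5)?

Apply Kruskal's algorithm (sort edges by weight, add if no cycle):

Sorted edges by weight:
  (3,6) w=1
  (1,6) w=2
  (1,3) w=2
  (2,5) w=3
  (1,4) w=4
  (2,6) w=4
  (4,5) w=5
  (3,5) w=8

Add edge (3,6) w=1 -- no cycle. Running total: 1
Add edge (1,6) w=2 -- no cycle. Running total: 3
Skip edge (1,3) w=2 -- would create cycle
Add edge (2,5) w=3 -- no cycle. Running total: 6
Add edge (1,4) w=4 -- no cycle. Running total: 10
Add edge (2,6) w=4 -- no cycle. Running total: 14

MST edges: (3,6,w=1), (1,6,w=2), (2,5,w=3), (1,4,w=4), (2,6,w=4)
Total MST weight: 1 + 2 + 3 + 4 + 4 = 14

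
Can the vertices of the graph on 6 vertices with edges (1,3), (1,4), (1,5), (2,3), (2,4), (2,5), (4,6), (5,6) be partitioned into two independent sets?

Step 1: Attempt 2-coloring using BFS:
  Start at vertex 1, assign color 0
  Color vertex 3 with color 1 (neighbor of 1)
  Color vertex 4 with color 1 (neighbor of 1)
  Color vertex 5 with color 1 (neighbor of 1)
  Color vertex 2 with color 0 (neighbor of 3)
  Color vertex 6 with color 0 (neighbor of 4)

Step 2: 2-coloring succeeded. No conflicts found.
  Set A (color 0): {1, 2, 6}
  Set B (color 1): {3, 4, 5}

The graph is bipartite with partition {1, 2, 6}, {3, 4, 5}.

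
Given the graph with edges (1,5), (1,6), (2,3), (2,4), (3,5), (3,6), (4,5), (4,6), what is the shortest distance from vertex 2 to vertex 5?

Step 1: Build adjacency list:
  1: 5, 6
  2: 3, 4
  3: 2, 5, 6
  4: 2, 5, 6
  5: 1, 3, 4
  6: 1, 3, 4

Step 2: BFS from vertex 2 to find shortest path to 5:
  vertex 3 reached at distance 1
  vertex 4 reached at distance 1
  vertex 5 reached at distance 2

Step 3: Shortest path: 2 -> 3 -> 5
Path length: 2 edges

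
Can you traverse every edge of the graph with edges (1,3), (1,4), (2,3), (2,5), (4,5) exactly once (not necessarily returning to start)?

Step 1: Find the degree of each vertex:
  deg(1) = 2
  deg(2) = 2
  deg(3) = 2
  deg(4) = 2
  deg(5) = 2

Step 2: Count vertices with odd degree:
  All vertices have even degree (0 odd-degree vertices)

Step 3: Apply Euler's theorem:
  - Eulerian circuit exists iff graph is connected and all vertices have even degree
  - Eulerian path exists iff graph is connected and has 0 or 2 odd-degree vertices

Graph is connected with 0 odd-degree vertices.
Both Eulerian circuit and Eulerian path exist.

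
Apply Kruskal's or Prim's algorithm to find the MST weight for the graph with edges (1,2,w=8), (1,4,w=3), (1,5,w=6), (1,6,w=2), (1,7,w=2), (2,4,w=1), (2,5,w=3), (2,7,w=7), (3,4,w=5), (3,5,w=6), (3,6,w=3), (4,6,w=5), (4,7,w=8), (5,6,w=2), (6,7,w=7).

Apply Kruskal's algorithm (sort edges by weight, add if no cycle):

Sorted edges by weight:
  (2,4) w=1
  (1,7) w=2
  (1,6) w=2
  (5,6) w=2
  (1,4) w=3
  (2,5) w=3
  (3,6) w=3
  (3,4) w=5
  (4,6) w=5
  (1,5) w=6
  (3,5) w=6
  (2,7) w=7
  (6,7) w=7
  (1,2) w=8
  (4,7) w=8

Add edge (2,4) w=1 -- no cycle. Running total: 1
Add edge (1,7) w=2 -- no cycle. Running total: 3
Add edge (1,6) w=2 -- no cycle. Running total: 5
Add edge (5,6) w=2 -- no cycle. Running total: 7
Add edge (1,4) w=3 -- no cycle. Running total: 10
Skip edge (2,5) w=3 -- would create cycle
Add edge (3,6) w=3 -- no cycle. Running total: 13

MST edges: (2,4,w=1), (1,7,w=2), (1,6,w=2), (5,6,w=2), (1,4,w=3), (3,6,w=3)
Total MST weight: 1 + 2 + 2 + 2 + 3 + 3 = 13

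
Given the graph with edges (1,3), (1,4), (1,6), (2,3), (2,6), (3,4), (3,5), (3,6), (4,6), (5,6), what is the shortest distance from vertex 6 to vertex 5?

Step 1: Build adjacency list:
  1: 3, 4, 6
  2: 3, 6
  3: 1, 2, 4, 5, 6
  4: 1, 3, 6
  5: 3, 6
  6: 1, 2, 3, 4, 5

Step 2: BFS from vertex 6 to find shortest path to 5:
  vertex 1 reached at distance 1
  vertex 2 reached at distance 1
  vertex 3 reached at distance 1
  vertex 4 reached at distance 1
  vertex 5 reached at distance 1

Step 3: Shortest path: 6 -> 5
Path length: 1 edge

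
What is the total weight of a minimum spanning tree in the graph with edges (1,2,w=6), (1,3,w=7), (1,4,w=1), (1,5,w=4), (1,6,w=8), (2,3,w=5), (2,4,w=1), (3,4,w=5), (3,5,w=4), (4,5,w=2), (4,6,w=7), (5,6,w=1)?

Apply Kruskal's algorithm (sort edges by weight, add if no cycle):

Sorted edges by weight:
  (1,4) w=1
  (2,4) w=1
  (5,6) w=1
  (4,5) w=2
  (1,5) w=4
  (3,5) w=4
  (2,3) w=5
  (3,4) w=5
  (1,2) w=6
  (1,3) w=7
  (4,6) w=7
  (1,6) w=8

Add edge (1,4) w=1 -- no cycle. Running total: 1
Add edge (2,4) w=1 -- no cycle. Running total: 2
Add edge (5,6) w=1 -- no cycle. Running total: 3
Add edge (4,5) w=2 -- no cycle. Running total: 5
Skip edge (1,5) w=4 -- would create cycle
Add edge (3,5) w=4 -- no cycle. Running total: 9

MST edges: (1,4,w=1), (2,4,w=1), (5,6,w=1), (4,5,w=2), (3,5,w=4)
Total MST weight: 1 + 1 + 1 + 2 + 4 = 9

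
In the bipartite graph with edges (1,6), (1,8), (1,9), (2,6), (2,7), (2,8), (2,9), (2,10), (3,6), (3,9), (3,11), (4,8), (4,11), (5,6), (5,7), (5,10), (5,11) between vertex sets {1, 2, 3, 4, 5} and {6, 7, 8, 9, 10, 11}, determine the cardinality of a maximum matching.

Step 1: List the neighbors of each left vertex:
  1: 6, 8, 9
  2: 6, 7, 8, 9, 10
  3: 6, 9, 11
  4: 8, 11
  5: 6, 7, 10, 11

Step 2: Greedily match left vertices, then look for augmenting paths:
  Match 1 -- 6
  Match 2 -- 7
  Match 3 -- 9
  Match 4 -- 8
  Match 5 -- 10
  No augmenting path remains.

Step 3: Verify this is maximum:
  Matching size 5 = min(|L|, |R|) = min(5, 6), which is an upper bound, so this matching is maximum.

Maximum matching: {(1,6), (2,7), (3,9), (4,8), (5,10)}
Size: 5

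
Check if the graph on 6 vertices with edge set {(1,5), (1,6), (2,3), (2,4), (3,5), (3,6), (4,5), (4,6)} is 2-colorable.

Step 1: Attempt 2-coloring using BFS:
  Start at vertex 1, assign color 0
  Color vertex 5 with color 1 (neighbor of 1)
  Color vertex 6 with color 1 (neighbor of 1)
  Color vertex 3 with color 0 (neighbor of 5)
  Color vertex 4 with color 0 (neighbor of 5)
  Color vertex 2 with color 1 (neighbor of 3)

Step 2: 2-coloring succeeded. No conflicts found.
  Set A (color 0): {1, 3, 4}
  Set B (color 1): {2, 5, 6}

The graph is bipartite with partition {1, 3, 4}, {2, 5, 6}.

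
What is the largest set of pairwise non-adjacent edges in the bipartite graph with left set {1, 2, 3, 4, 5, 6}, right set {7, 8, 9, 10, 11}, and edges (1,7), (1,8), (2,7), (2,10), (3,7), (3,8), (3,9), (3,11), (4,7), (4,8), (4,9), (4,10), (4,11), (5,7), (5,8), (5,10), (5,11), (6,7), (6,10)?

Step 1: List the neighbors of each left vertex:
  1: 7, 8
  2: 7, 10
  3: 7, 8, 9, 11
  4: 7, 8, 9, 10, 11
  5: 7, 8, 10, 11
  6: 7, 10

Step 2: Greedily match left vertices, then look for augmenting paths:
  Match 1 -- 7
  Match 2 -- 10
  Match 3 -- 8
  Match 4 -- 9
  Match 5 -- 11
  No augmenting path remains.

Step 3: Verify this is maximum:
  Matching size 5 = min(|L|, |R|) = min(6, 5), which is an upper bound, so this matching is maximum.

Maximum matching: {(1,7), (2,10), (3,8), (4,9), (5,11)}
Size: 5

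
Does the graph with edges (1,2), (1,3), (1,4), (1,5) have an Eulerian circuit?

Step 1: Find the degree of each vertex:
  deg(1) = 4
  deg(2) = 1
  deg(3) = 1
  deg(4) = 1
  deg(5) = 1

Step 2: Count vertices with odd degree:
  Odd-degree vertices: 2, 3, 4, 5 (4 total)

Step 3: Apply Euler's theorem:
  - Eulerian circuit exists iff graph is connected and all vertices have even degree
  - Eulerian path exists iff graph is connected and has 0 or 2 odd-degree vertices

Graph has 4 odd-degree vertices (need 0 or 2).
Neither Eulerian path nor Eulerian circuit exists.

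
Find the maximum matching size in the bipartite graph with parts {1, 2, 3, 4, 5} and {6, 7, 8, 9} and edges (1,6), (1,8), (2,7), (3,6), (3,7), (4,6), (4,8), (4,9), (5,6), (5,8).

Step 1: List the neighbors of each left vertex:
  1: 6, 8
  2: 7
  3: 6, 7
  4: 6, 8, 9
  5: 6, 8

Step 2: Greedily match left vertices, then look for augmenting paths:
  Match 1 -- 6
  Match 2 -- 7
  Match 4 -- 9
  Match 5 -- 8
  No augmenting path remains.

Step 3: Verify this is maximum:
  Matching size 4 = min(|L|, |R|) = min(5, 4), which is an upper bound, so this matching is maximum.

Maximum matching: {(1,6), (2,7), (4,9), (5,8)}
Size: 4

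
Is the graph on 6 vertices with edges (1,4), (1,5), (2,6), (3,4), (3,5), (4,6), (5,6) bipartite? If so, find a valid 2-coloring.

Step 1: Attempt 2-coloring using BFS:
  Start at vertex 1, assign color 0
  Color vertex 4 with color 1 (neighbor of 1)
  Color vertex 5 with color 1 (neighbor of 1)
  Color vertex 3 with color 0 (neighbor of 4)
  Color vertex 6 with color 0 (neighbor of 4)
  Color vertex 2 with color 1 (neighbor of 6)

Step 2: 2-coloring succeeded. No conflicts found.
  Set A (color 0): {1, 3, 6}
  Set B (color 1): {2, 4, 5}

The graph is bipartite with partition {1, 3, 6}, {2, 4, 5}.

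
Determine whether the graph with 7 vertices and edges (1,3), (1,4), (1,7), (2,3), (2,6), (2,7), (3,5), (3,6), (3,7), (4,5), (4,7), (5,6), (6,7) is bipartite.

Step 1: Attempt 2-coloring using BFS:
  Start at vertex 1, assign color 0
  Color vertex 3 with color 1 (neighbor of 1)
  Color vertex 4 with color 1 (neighbor of 1)
  Color vertex 7 with color 1 (neighbor of 1)
  Color vertex 2 with color 0 (neighbor of 3)
  Color vertex 5 with color 0 (neighbor of 3)
  Color vertex 6 with color 0 (neighbor of 3)

Step 2: Conflict found! Vertices 3 and 7 are adjacent but have the same color.
This means the graph contains an odd cycle.

The graph is NOT bipartite.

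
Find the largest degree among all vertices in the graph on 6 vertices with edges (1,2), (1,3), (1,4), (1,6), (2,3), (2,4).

Step 1: Count edges incident to each vertex:
  deg(1) = 4 (neighbors: 2, 3, 4, 6)
  deg(2) = 3 (neighbors: 1, 3, 4)
  deg(3) = 2 (neighbors: 1, 2)
  deg(4) = 2 (neighbors: 1, 2)
  deg(5) = 0 (neighbors: none)
  deg(6) = 1 (neighbors: 1)

Step 2: Find maximum:
  max(4, 3, 2, 2, 0, 1) = 4 (vertex 1)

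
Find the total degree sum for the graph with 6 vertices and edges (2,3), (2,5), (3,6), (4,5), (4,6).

Step 1: Count edges incident to each vertex:
  deg(1) = 0 (neighbors: none)
  deg(2) = 2 (neighbors: 3, 5)
  deg(3) = 2 (neighbors: 2, 6)
  deg(4) = 2 (neighbors: 5, 6)
  deg(5) = 2 (neighbors: 2, 4)
  deg(6) = 2 (neighbors: 3, 4)

Step 2: Sum all degrees:
  0 + 2 + 2 + 2 + 2 + 2 = 10

Verification: sum of degrees = 2 * |E| = 2 * 5 = 10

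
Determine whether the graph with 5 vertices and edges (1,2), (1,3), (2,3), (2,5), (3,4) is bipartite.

Step 1: Attempt 2-coloring using BFS:
  Start at vertex 1, assign color 0
  Color vertex 2 with color 1 (neighbor of 1)
  Color vertex 3 with color 1 (neighbor of 1)

Step 2: Conflict found! Vertices 2 and 3 are adjacent but have the same color.
This means the graph contains an odd cycle.

The graph is NOT bipartite.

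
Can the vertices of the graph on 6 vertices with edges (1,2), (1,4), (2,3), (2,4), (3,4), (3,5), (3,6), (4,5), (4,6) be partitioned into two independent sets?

Step 1: Attempt 2-coloring using BFS:
  Start at vertex 1, assign color 0
  Color vertex 2 with color 1 (neighbor of 1)
  Color vertex 4 with color 1 (neighbor of 1)
  Color vertex 3 with color 0 (neighbor of 2)

Step 2: Conflict found! Vertices 2 and 4 are adjacent but have the same color.
This means the graph contains an odd cycle.

The graph is NOT bipartite.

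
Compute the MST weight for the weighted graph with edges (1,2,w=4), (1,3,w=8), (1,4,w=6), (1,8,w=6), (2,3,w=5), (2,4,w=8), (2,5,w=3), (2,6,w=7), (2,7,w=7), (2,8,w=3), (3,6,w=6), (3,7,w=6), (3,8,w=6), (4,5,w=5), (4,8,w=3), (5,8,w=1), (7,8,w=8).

Apply Kruskal's algorithm (sort edges by weight, add if no cycle):

Sorted edges by weight:
  (5,8) w=1
  (2,8) w=3
  (2,5) w=3
  (4,8) w=3
  (1,2) w=4
  (2,3) w=5
  (4,5) w=5
  (1,4) w=6
  (1,8) w=6
  (3,7) w=6
  (3,6) w=6
  (3,8) w=6
  (2,7) w=7
  (2,6) w=7
  (1,3) w=8
  (2,4) w=8
  (7,8) w=8

Add edge (5,8) w=1 -- no cycle. Running total: 1
Add edge (2,8) w=3 -- no cycle. Running total: 4
Skip edge (2,5) w=3 -- would create cycle
Add edge (4,8) w=3 -- no cycle. Running total: 7
Add edge (1,2) w=4 -- no cycle. Running total: 11
Add edge (2,3) w=5 -- no cycle. Running total: 16
Skip edge (4,5) w=5 -- would create cycle
Skip edge (1,4) w=6 -- would create cycle
Skip edge (1,8) w=6 -- would create cycle
Add edge (3,7) w=6 -- no cycle. Running total: 22
Add edge (3,6) w=6 -- no cycle. Running total: 28

MST edges: (5,8,w=1), (2,8,w=3), (4,8,w=3), (1,2,w=4), (2,3,w=5), (3,7,w=6), (3,6,w=6)
Total MST weight: 1 + 3 + 3 + 4 + 5 + 6 + 6 = 28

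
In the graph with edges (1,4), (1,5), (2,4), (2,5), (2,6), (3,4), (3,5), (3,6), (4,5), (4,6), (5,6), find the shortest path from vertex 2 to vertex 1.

Step 1: Build adjacency list:
  1: 4, 5
  2: 4, 5, 6
  3: 4, 5, 6
  4: 1, 2, 3, 5, 6
  5: 1, 2, 3, 4, 6
  6: 2, 3, 4, 5

Step 2: BFS from vertex 2 to find shortest path to 1:
  vertex 4 reached at distance 1
  vertex 5 reached at distance 1
  vertex 6 reached at distance 1
  vertex 1 reached at distance 2

Step 3: Shortest path: 2 -> 4 -> 1
Path length: 2 edges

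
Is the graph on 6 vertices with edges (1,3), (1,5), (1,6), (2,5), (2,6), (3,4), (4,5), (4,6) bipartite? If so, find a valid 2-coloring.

Step 1: Attempt 2-coloring using BFS:
  Start at vertex 1, assign color 0
  Color vertex 3 with color 1 (neighbor of 1)
  Color vertex 5 with color 1 (neighbor of 1)
  Color vertex 6 with color 1 (neighbor of 1)
  Color vertex 4 with color 0 (neighbor of 3)
  Color vertex 2 with color 0 (neighbor of 5)

Step 2: 2-coloring succeeded. No conflicts found.
  Set A (color 0): {1, 2, 4}
  Set B (color 1): {3, 5, 6}

The graph is bipartite with partition {1, 2, 4}, {3, 5, 6}.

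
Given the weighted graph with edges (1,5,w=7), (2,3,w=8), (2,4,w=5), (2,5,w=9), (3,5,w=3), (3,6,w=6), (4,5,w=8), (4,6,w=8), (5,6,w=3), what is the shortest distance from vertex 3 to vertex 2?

Step 1: Build adjacency list with weights:
  1: 5(w=7)
  2: 3(w=8), 4(w=5), 5(w=9)
  3: 2(w=8), 5(w=3), 6(w=6)
  4: 2(w=5), 5(w=8), 6(w=8)
  5: 1(w=7), 2(w=9), 3(w=3), 4(w=8), 6(w=3)
  6: 3(w=6), 4(w=8), 5(w=3)

Step 2: Apply Dijkstra's algorithm from vertex 3:
  Visit vertex 3 (distance=0)
    Update dist[2] = 8
    Update dist[5] = 3
    Update dist[6] = 6
  Visit vertex 5 (distance=3)
    Update dist[1] = 10
    Update dist[4] = 11
  Visit vertex 6 (distance=6)
  Visit vertex 2 (distance=8)

Step 3: Shortest path: 3 -> 2
Total weight: 8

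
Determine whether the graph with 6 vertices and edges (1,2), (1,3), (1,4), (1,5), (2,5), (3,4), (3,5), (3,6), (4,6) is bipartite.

Step 1: Attempt 2-coloring using BFS:
  Start at vertex 1, assign color 0
  Color vertex 2 with color 1 (neighbor of 1)
  Color vertex 3 with color 1 (neighbor of 1)
  Color vertex 4 with color 1 (neighbor of 1)
  Color vertex 5 with color 1 (neighbor of 1)

Step 2: Conflict found! Vertices 2 and 5 are adjacent but have the same color.
This means the graph contains an odd cycle.

The graph is NOT bipartite.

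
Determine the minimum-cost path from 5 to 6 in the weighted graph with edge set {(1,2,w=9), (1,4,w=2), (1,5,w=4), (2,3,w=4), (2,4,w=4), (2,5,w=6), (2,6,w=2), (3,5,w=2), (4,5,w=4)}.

Step 1: Build adjacency list with weights:
  1: 2(w=9), 4(w=2), 5(w=4)
  2: 1(w=9), 3(w=4), 4(w=4), 5(w=6), 6(w=2)
  3: 2(w=4), 5(w=2)
  4: 1(w=2), 2(w=4), 5(w=4)
  5: 1(w=4), 2(w=6), 3(w=2), 4(w=4)
  6: 2(w=2)

Step 2: Apply Dijkstra's algorithm from vertex 5:
  Visit vertex 5 (distance=0)
    Update dist[1] = 4
    Update dist[2] = 6
    Update dist[3] = 2
    Update dist[4] = 4
  Visit vertex 3 (distance=2)
  Visit vertex 1 (distance=4)
  Visit vertex 4 (distance=4)
  Visit vertex 2 (distance=6)
    Update dist[6] = 8
  Visit vertex 6 (distance=8)

Step 3: Shortest path: 5 -> 2 -> 6
Total weight: 6 + 2 = 8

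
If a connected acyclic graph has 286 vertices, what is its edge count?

A tree on n vertices always has exactly n - 1 edges.
For n = 286: edges = 286 - 1 = 285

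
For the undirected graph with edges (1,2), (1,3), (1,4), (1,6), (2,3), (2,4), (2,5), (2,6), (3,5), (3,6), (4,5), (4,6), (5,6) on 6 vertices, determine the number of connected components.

Step 1: Build adjacency list from edges:
  1: 2, 3, 4, 6
  2: 1, 3, 4, 5, 6
  3: 1, 2, 5, 6
  4: 1, 2, 5, 6
  5: 2, 3, 4, 6
  6: 1, 2, 3, 4, 5

Step 2: Run BFS/DFS from vertex 1:
  Visited: {1, 2, 3, 4, 6, 5}
  Reached 6 of 6 vertices

Step 3: All 6 vertices reached from vertex 1, so the graph is connected.
Number of connected components: 1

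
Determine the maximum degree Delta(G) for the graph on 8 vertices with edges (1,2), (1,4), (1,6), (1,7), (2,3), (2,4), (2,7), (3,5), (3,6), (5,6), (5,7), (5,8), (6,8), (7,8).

Step 1: Count edges incident to each vertex:
  deg(1) = 4 (neighbors: 2, 4, 6, 7)
  deg(2) = 4 (neighbors: 1, 3, 4, 7)
  deg(3) = 3 (neighbors: 2, 5, 6)
  deg(4) = 2 (neighbors: 1, 2)
  deg(5) = 4 (neighbors: 3, 6, 7, 8)
  deg(6) = 4 (neighbors: 1, 3, 5, 8)
  deg(7) = 4 (neighbors: 1, 2, 5, 8)
  deg(8) = 3 (neighbors: 5, 6, 7)

Step 2: Find maximum:
  max(4, 4, 3, 2, 4, 4, 4, 3) = 4 (vertex 1)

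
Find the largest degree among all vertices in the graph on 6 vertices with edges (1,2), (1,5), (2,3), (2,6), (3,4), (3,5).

Step 1: Count edges incident to each vertex:
  deg(1) = 2 (neighbors: 2, 5)
  deg(2) = 3 (neighbors: 1, 3, 6)
  deg(3) = 3 (neighbors: 2, 4, 5)
  deg(4) = 1 (neighbors: 3)
  deg(5) = 2 (neighbors: 1, 3)
  deg(6) = 1 (neighbors: 2)

Step 2: Find maximum:
  max(2, 3, 3, 1, 2, 1) = 3 (vertex 2)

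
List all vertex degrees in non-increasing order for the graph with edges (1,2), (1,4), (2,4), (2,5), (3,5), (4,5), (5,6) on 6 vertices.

Step 1: Count edges incident to each vertex:
  deg(1) = 2 (neighbors: 2, 4)
  deg(2) = 3 (neighbors: 1, 4, 5)
  deg(3) = 1 (neighbors: 5)
  deg(4) = 3 (neighbors: 1, 2, 5)
  deg(5) = 4 (neighbors: 2, 3, 4, 6)
  deg(6) = 1 (neighbors: 5)

Step 2: Sort degrees in non-increasing order:
  Degrees: [2, 3, 1, 3, 4, 1] -> sorted: [4, 3, 3, 2, 1, 1]

Degree sequence: [4, 3, 3, 2, 1, 1]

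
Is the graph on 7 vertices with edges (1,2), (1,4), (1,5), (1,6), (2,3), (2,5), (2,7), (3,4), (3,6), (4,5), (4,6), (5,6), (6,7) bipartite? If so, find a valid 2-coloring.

Step 1: Attempt 2-coloring using BFS:
  Start at vertex 1, assign color 0
  Color vertex 2 with color 1 (neighbor of 1)
  Color vertex 4 with color 1 (neighbor of 1)
  Color vertex 5 with color 1 (neighbor of 1)
  Color vertex 6 with color 1 (neighbor of 1)
  Color vertex 3 with color 0 (neighbor of 2)

Step 2: Conflict found! Vertices 2 and 5 are adjacent but have the same color.
This means the graph contains an odd cycle.

The graph is NOT bipartite.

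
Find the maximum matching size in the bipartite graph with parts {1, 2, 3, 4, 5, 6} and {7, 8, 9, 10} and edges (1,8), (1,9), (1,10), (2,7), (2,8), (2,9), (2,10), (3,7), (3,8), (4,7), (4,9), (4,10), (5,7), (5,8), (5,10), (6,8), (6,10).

Step 1: List the neighbors of each left vertex:
  1: 8, 9, 10
  2: 7, 8, 9, 10
  3: 7, 8
  4: 7, 9, 10
  5: 7, 8, 10
  6: 8, 10

Step 2: Greedily match left vertices, then look for augmenting paths:
  Match 1 -- 8
  Match 2 -- 7
  Match 4 -- 9
  Match 5 -- 10
  No augmenting path remains.

Step 3: Verify this is maximum:
  Matching size 4 = min(|L|, |R|) = min(6, 4), which is an upper bound, so this matching is maximum.

Maximum matching: {(1,8), (2,7), (4,9), (5,10)}
Size: 4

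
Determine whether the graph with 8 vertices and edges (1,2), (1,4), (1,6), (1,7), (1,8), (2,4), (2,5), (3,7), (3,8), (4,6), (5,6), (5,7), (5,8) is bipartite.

Step 1: Attempt 2-coloring using BFS:
  Start at vertex 1, assign color 0
  Color vertex 2 with color 1 (neighbor of 1)
  Color vertex 4 with color 1 (neighbor of 1)
  Color vertex 6 with color 1 (neighbor of 1)
  Color vertex 7 with color 1 (neighbor of 1)
  Color vertex 8 with color 1 (neighbor of 1)

Step 2: Conflict found! Vertices 2 and 4 are adjacent but have the same color.
This means the graph contains an odd cycle.

The graph is NOT bipartite.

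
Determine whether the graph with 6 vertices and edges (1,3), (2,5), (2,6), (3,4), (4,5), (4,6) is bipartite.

Step 1: Attempt 2-coloring using BFS:
  Start at vertex 1, assign color 0
  Color vertex 3 with color 1 (neighbor of 1)
  Color vertex 4 with color 0 (neighbor of 3)
  Color vertex 5 with color 1 (neighbor of 4)
  Color vertex 6 with color 1 (neighbor of 4)
  Color vertex 2 with color 0 (neighbor of 5)

Step 2: 2-coloring succeeded. No conflicts found.
  Set A (color 0): {1, 2, 4}
  Set B (color 1): {3, 5, 6}

The graph is bipartite with partition {1, 2, 4}, {3, 5, 6}.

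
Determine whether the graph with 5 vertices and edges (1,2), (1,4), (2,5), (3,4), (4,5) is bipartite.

Step 1: Attempt 2-coloring using BFS:
  Start at vertex 1, assign color 0
  Color vertex 2 with color 1 (neighbor of 1)
  Color vertex 4 with color 1 (neighbor of 1)
  Color vertex 5 with color 0 (neighbor of 2)
  Color vertex 3 with color 0 (neighbor of 4)

Step 2: 2-coloring succeeded. No conflicts found.
  Set A (color 0): {1, 3, 5}
  Set B (color 1): {2, 4}

The graph is bipartite with partition {1, 3, 5}, {2, 4}.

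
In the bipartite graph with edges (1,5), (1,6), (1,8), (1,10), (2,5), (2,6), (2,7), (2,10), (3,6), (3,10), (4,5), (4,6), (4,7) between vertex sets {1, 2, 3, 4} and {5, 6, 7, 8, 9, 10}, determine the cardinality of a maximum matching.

Step 1: List the neighbors of each left vertex:
  1: 5, 6, 8, 10
  2: 5, 6, 7, 10
  3: 6, 10
  4: 5, 6, 7

Step 2: Greedily match left vertices, then look for augmenting paths:
  Match 1 -- 5
  Match 2 -- 6
  Match 3 -- 10
  Match 4 -- 7
  No augmenting path remains.

Step 3: Verify this is maximum:
  Matching size 4 = min(|L|, |R|) = min(4, 6), which is an upper bound, so this matching is maximum.

Maximum matching: {(1,5), (2,6), (3,10), (4,7)}
Size: 4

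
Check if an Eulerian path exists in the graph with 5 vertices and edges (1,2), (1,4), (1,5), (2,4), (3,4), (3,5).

Step 1: Find the degree of each vertex:
  deg(1) = 3
  deg(2) = 2
  deg(3) = 2
  deg(4) = 3
  deg(5) = 2

Step 2: Count vertices with odd degree:
  Odd-degree vertices: 1, 4 (2 total)

Step 3: Apply Euler's theorem:
  - Eulerian circuit exists iff graph is connected and all vertices have even degree
  - Eulerian path exists iff graph is connected and has 0 or 2 odd-degree vertices

Graph is connected with exactly 2 odd-degree vertices (1, 4).
Eulerian path exists (starting and ending at the odd-degree vertices), but no Eulerian circuit.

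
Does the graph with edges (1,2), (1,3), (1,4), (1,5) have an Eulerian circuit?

Step 1: Find the degree of each vertex:
  deg(1) = 4
  deg(2) = 1
  deg(3) = 1
  deg(4) = 1
  deg(5) = 1

Step 2: Count vertices with odd degree:
  Odd-degree vertices: 2, 3, 4, 5 (4 total)

Step 3: Apply Euler's theorem:
  - Eulerian circuit exists iff graph is connected and all vertices have even degree
  - Eulerian path exists iff graph is connected and has 0 or 2 odd-degree vertices

Graph has 4 odd-degree vertices (need 0 or 2).
Neither Eulerian path nor Eulerian circuit exists.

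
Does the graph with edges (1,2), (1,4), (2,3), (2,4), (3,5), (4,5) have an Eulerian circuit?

Step 1: Find the degree of each vertex:
  deg(1) = 2
  deg(2) = 3
  deg(3) = 2
  deg(4) = 3
  deg(5) = 2

Step 2: Count vertices with odd degree:
  Odd-degree vertices: 2, 4 (2 total)

Step 3: Apply Euler's theorem:
  - Eulerian circuit exists iff graph is connected and all vertices have even degree
  - Eulerian path exists iff graph is connected and has 0 or 2 odd-degree vertices

Graph is connected with exactly 2 odd-degree vertices (2, 4).
Eulerian path exists (starting and ending at the odd-degree vertices), but no Eulerian circuit.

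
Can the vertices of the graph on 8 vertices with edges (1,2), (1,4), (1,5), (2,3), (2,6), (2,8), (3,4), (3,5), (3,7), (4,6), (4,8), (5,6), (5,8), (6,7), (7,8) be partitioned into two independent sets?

Step 1: Attempt 2-coloring using BFS:
  Start at vertex 1, assign color 0
  Color vertex 2 with color 1 (neighbor of 1)
  Color vertex 4 with color 1 (neighbor of 1)
  Color vertex 5 with color 1 (neighbor of 1)
  Color vertex 3 with color 0 (neighbor of 2)
  Color vertex 6 with color 0 (neighbor of 2)
  Color vertex 8 with color 0 (neighbor of 2)
  Color vertex 7 with color 1 (neighbor of 3)

Step 2: 2-coloring succeeded. No conflicts found.
  Set A (color 0): {1, 3, 6, 8}
  Set B (color 1): {2, 4, 5, 7}

The graph is bipartite with partition {1, 3, 6, 8}, {2, 4, 5, 7}.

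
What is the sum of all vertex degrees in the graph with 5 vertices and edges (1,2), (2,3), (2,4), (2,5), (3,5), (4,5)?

Step 1: Count edges incident to each vertex:
  deg(1) = 1 (neighbors: 2)
  deg(2) = 4 (neighbors: 1, 3, 4, 5)
  deg(3) = 2 (neighbors: 2, 5)
  deg(4) = 2 (neighbors: 2, 5)
  deg(5) = 3 (neighbors: 2, 3, 4)

Step 2: Sum all degrees:
  1 + 4 + 2 + 2 + 3 = 12

Verification: sum of degrees = 2 * |E| = 2 * 6 = 12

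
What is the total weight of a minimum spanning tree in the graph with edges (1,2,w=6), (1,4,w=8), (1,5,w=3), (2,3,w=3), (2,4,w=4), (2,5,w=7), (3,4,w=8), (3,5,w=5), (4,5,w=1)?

Apply Kruskal's algorithm (sort edges by weight, add if no cycle):

Sorted edges by weight:
  (4,5) w=1
  (1,5) w=3
  (2,3) w=3
  (2,4) w=4
  (3,5) w=5
  (1,2) w=6
  (2,5) w=7
  (1,4) w=8
  (3,4) w=8

Add edge (4,5) w=1 -- no cycle. Running total: 1
Add edge (1,5) w=3 -- no cycle. Running total: 4
Add edge (2,3) w=3 -- no cycle. Running total: 7
Add edge (2,4) w=4 -- no cycle. Running total: 11

MST edges: (4,5,w=1), (1,5,w=3), (2,3,w=3), (2,4,w=4)
Total MST weight: 1 + 3 + 3 + 4 = 11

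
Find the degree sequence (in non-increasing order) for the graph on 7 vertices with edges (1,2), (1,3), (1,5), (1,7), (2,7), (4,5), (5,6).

Step 1: Count edges incident to each vertex:
  deg(1) = 4 (neighbors: 2, 3, 5, 7)
  deg(2) = 2 (neighbors: 1, 7)
  deg(3) = 1 (neighbors: 1)
  deg(4) = 1 (neighbors: 5)
  deg(5) = 3 (neighbors: 1, 4, 6)
  deg(6) = 1 (neighbors: 5)
  deg(7) = 2 (neighbors: 1, 2)

Step 2: Sort degrees in non-increasing order:
  Degrees: [4, 2, 1, 1, 3, 1, 2] -> sorted: [4, 3, 2, 2, 1, 1, 1]

Degree sequence: [4, 3, 2, 2, 1, 1, 1]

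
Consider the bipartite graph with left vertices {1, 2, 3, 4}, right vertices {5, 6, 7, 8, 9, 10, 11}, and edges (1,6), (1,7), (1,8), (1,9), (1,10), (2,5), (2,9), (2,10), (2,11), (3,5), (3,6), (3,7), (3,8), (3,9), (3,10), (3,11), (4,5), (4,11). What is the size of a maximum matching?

Step 1: List the neighbors of each left vertex:
  1: 6, 7, 8, 9, 10
  2: 5, 9, 10, 11
  3: 5, 6, 7, 8, 9, 10, 11
  4: 5, 11

Step 2: Greedily match left vertices, then look for augmenting paths:
  Match 1 -- 6
  Match 2 -- 5
  Match 3 -- 7
  Match 4 -- 11
  No augmenting path remains.

Step 3: Verify this is maximum:
  Matching size 4 = min(|L|, |R|) = min(4, 7), which is an upper bound, so this matching is maximum.

Maximum matching: {(1,6), (2,5), (3,7), (4,11)}
Size: 4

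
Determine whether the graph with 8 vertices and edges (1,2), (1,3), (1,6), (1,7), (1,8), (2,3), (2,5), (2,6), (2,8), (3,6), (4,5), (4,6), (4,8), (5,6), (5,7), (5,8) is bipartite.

Step 1: Attempt 2-coloring using BFS:
  Start at vertex 1, assign color 0
  Color vertex 2 with color 1 (neighbor of 1)
  Color vertex 3 with color 1 (neighbor of 1)
  Color vertex 6 with color 1 (neighbor of 1)
  Color vertex 7 with color 1 (neighbor of 1)
  Color vertex 8 with color 1 (neighbor of 1)

Step 2: Conflict found! Vertices 2 and 3 are adjacent but have the same color.
This means the graph contains an odd cycle.

The graph is NOT bipartite.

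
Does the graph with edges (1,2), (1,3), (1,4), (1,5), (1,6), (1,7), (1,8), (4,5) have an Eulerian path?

Step 1: Find the degree of each vertex:
  deg(1) = 7
  deg(2) = 1
  deg(3) = 1
  deg(4) = 2
  deg(5) = 2
  deg(6) = 1
  deg(7) = 1
  deg(8) = 1

Step 2: Count vertices with odd degree:
  Odd-degree vertices: 1, 2, 3, 6, 7, 8 (6 total)

Step 3: Apply Euler's theorem:
  - Eulerian circuit exists iff graph is connected and all vertices have even degree
  - Eulerian path exists iff graph is connected and has 0 or 2 odd-degree vertices

Graph has 6 odd-degree vertices (need 0 or 2).
Neither Eulerian path nor Eulerian circuit exists.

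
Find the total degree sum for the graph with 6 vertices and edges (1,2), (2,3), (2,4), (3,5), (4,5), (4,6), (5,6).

Step 1: Count edges incident to each vertex:
  deg(1) = 1 (neighbors: 2)
  deg(2) = 3 (neighbors: 1, 3, 4)
  deg(3) = 2 (neighbors: 2, 5)
  deg(4) = 3 (neighbors: 2, 5, 6)
  deg(5) = 3 (neighbors: 3, 4, 6)
  deg(6) = 2 (neighbors: 4, 5)

Step 2: Sum all degrees:
  1 + 3 + 2 + 3 + 3 + 2 = 14

Verification: sum of degrees = 2 * |E| = 2 * 7 = 14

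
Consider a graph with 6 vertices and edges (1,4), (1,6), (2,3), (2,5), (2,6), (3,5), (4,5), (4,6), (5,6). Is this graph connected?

Step 1: Build adjacency list from edges:
  1: 4, 6
  2: 3, 5, 6
  3: 2, 5
  4: 1, 5, 6
  5: 2, 3, 4, 6
  6: 1, 2, 4, 5

Step 2: Run BFS/DFS from vertex 1:
  Visited: {1, 4, 6, 5, 2, 3}
  Reached 6 of 6 vertices

Step 3: All 6 vertices reached from vertex 1, so the graph is connected.
Answer: Yes, the graph is connected.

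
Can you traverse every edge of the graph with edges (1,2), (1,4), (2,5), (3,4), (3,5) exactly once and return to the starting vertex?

Step 1: Find the degree of each vertex:
  deg(1) = 2
  deg(2) = 2
  deg(3) = 2
  deg(4) = 2
  deg(5) = 2

Step 2: Count vertices with odd degree:
  All vertices have even degree (0 odd-degree vertices)

Step 3: Apply Euler's theorem:
  - Eulerian circuit exists iff graph is connected and all vertices have even degree
  - Eulerian path exists iff graph is connected and has 0 or 2 odd-degree vertices

Graph is connected with 0 odd-degree vertices.
Both Eulerian circuit and Eulerian path exist.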